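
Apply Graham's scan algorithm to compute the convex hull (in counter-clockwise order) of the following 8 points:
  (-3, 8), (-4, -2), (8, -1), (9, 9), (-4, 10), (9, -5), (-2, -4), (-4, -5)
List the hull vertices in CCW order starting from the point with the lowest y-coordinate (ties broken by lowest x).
Hull (CCW) = [(-4, -5), (9, -5), (9, 9), (-4, 10)]

Graham scan procedure:
  1. Find the pivot p₀ = point with lowest y (tie → lowest x): (-4, -5).
  2. Sort the remaining points by polar angle around p₀.
  3. Walk through sorted points, maintaining a stack; pop the top while the last three entries make a non-left turn (cross product ≤ 0).
  4. Final stack is the convex hull in CCW order: (-4, -5), (9, -5), (9, 9), (-4, 10).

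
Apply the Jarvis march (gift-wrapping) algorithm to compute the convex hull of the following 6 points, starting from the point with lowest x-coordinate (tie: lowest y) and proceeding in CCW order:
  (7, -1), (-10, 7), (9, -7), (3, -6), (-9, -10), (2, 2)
Hull (CCW) = [(-10, 7), (-9, -10), (9, -7), (7, -1), (2, 2)]

Jarvis march: at each step, from the current hull vertex p, select the next vertex q as the point such that every other point lies strictly to the left of (or on) the directed line p → q. (Equivalently: for every other point r, the cross product (q − p) × (r − p) ≥ 0.)
Starting point (lowest x, tie lowest y): (-10, 7). Wrap until returning to start. Resulting hull: (-10, 7), (-9, -10), (9, -7), (7, -1), (2, 2).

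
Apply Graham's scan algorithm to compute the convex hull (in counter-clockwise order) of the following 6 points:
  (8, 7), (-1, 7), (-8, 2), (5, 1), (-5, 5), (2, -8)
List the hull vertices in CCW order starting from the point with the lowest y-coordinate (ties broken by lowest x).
Hull (CCW) = [(2, -8), (8, 7), (-1, 7), (-5, 5), (-8, 2)]

Graham scan procedure:
  1. Find the pivot p₀ = point with lowest y (tie → lowest x): (2, -8).
  2. Sort the remaining points by polar angle around p₀.
  3. Walk through sorted points, maintaining a stack; pop the top while the last three entries make a non-left turn (cross product ≤ 0).
  4. Final stack is the convex hull in CCW order: (2, -8), (8, 7), (-1, 7), (-5, 5), (-8, 2).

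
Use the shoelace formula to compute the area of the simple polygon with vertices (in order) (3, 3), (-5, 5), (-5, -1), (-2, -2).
Area = 34

Shoelace formula: Area = (1/2) |Σ_i (x_i · y_{i+1} − x_{i+1} · y_i)| (indices mod n). Compute each cross term:
  (3)(5) − (-5)(3) = 30
  (-5)(-1) − (-5)(5) = 30
  (-5)(-2) − (-2)(-1) = 8
  (-2)(3) − (3)(-2) = 0
Sum = 68, so (signed) Area = 68/2 = 34, |Area| = 34.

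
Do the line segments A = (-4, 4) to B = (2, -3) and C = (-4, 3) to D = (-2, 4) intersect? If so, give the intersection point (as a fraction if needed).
Yes; intersection at (-17/5, 33/10) (t = 1/10 on AB, s = 3/10 on CD)

Parametrize AB as A + t(B − A) = (-4 + 6 t, 4 + -7 t) and CD as C + s(D − C) = (-4 + 2 s, 3 + 1 s). Solve the linear system for (t, s). Determinant = -20 ≠ 0, so a unique intersection of the containing lines exists. Solution: t = 1/10, s = 3/10 — both in [0, 1], so the segments cross. Intersection point: (-17/5, 33/10).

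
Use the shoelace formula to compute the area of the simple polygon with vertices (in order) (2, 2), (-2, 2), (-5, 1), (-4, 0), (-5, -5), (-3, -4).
Area = 47/2

Shoelace formula: Area = (1/2) |Σ_i (x_i · y_{i+1} − x_{i+1} · y_i)| (indices mod n). Compute each cross term:
  (2)(2) − (-2)(2) = 8
  (-2)(1) − (-5)(2) = 8
  (-5)(0) − (-4)(1) = 4
  (-4)(-5) − (-5)(0) = 20
  (-5)(-4) − (-3)(-5) = 5
  (-3)(2) − (2)(-4) = 2
Sum = 47, so (signed) Area = 47/2 = 47/2, |Area| = 47/2.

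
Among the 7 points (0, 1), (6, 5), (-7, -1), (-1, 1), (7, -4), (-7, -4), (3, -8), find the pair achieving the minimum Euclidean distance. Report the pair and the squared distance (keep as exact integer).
Pair = ((0, 1), (-1, 1)); squared distance = 1

Compute all C(7, 2) = 21 pairwise squared distances (x_i − x_j)² + (y_i − y_j)². The minimum is 1, attained by the pair ((0, 1), (-1, 1)).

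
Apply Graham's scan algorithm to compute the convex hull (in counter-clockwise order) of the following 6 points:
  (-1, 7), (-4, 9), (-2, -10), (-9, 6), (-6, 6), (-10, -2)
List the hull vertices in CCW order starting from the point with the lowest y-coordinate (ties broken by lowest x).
Hull (CCW) = [(-2, -10), (-1, 7), (-4, 9), (-9, 6), (-10, -2)]

Graham scan procedure:
  1. Find the pivot p₀ = point with lowest y (tie → lowest x): (-2, -10).
  2. Sort the remaining points by polar angle around p₀.
  3. Walk through sorted points, maintaining a stack; pop the top while the last three entries make a non-left turn (cross product ≤ 0).
  4. Final stack is the convex hull in CCW order: (-2, -10), (-1, 7), (-4, 9), (-9, 6), (-10, -2).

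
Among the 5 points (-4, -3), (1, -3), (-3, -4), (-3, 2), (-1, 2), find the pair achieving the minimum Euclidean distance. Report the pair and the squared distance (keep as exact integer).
Pair = ((-4, -3), (-3, -4)); squared distance = 2

Compute all C(5, 2) = 10 pairwise squared distances (x_i − x_j)² + (y_i − y_j)². The minimum is 2, attained by the pair ((-4, -3), (-3, -4)).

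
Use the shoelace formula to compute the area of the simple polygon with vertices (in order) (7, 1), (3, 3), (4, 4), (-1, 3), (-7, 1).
Area = 20

Shoelace formula: Area = (1/2) |Σ_i (x_i · y_{i+1} − x_{i+1} · y_i)| (indices mod n). Compute each cross term:
  (7)(3) − (3)(1) = 18
  (3)(4) − (4)(3) = 0
  (4)(3) − (-1)(4) = 16
  (-1)(1) − (-7)(3) = 20
  (-7)(1) − (7)(1) = -14
Sum = 40, so (signed) Area = 40/2 = 20, |Area| = 20.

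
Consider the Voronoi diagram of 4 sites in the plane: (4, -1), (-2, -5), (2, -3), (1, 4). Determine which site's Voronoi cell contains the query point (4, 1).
Nearest site = (4, -1)

The Voronoi cell of site s contains exactly those query points closer to s than to any other site. Compute squared distances from q = (4, 1) to each site:
  (4 − 4)² + (-1 − 1)² = 4
  (1 − 4)² + (4 − 1)² = 18
  (2 − 4)² + (-3 − 1)² = 20
  (-2 − 4)² + (-5 − 1)² = 72
Minimum is attained by (4, -1), so q lies in its Voronoi cell.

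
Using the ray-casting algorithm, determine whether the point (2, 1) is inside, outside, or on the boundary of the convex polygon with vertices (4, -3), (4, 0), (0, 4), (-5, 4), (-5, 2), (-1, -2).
The point (2, 1) lies strictly inside the polygon

Cast a horizontal ray to the right from the query point and count how many polygon edges it crosses (each edge strictly once or zero times, handled with the usual half-open convention). 
Parity of crossings → odd ⇒ inside.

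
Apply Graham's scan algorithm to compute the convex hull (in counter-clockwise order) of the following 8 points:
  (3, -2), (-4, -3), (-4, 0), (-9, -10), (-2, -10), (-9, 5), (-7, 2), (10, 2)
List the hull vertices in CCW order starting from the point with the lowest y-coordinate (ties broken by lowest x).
Hull (CCW) = [(-9, -10), (-2, -10), (10, 2), (-9, 5)]

Graham scan procedure:
  1. Find the pivot p₀ = point with lowest y (tie → lowest x): (-9, -10).
  2. Sort the remaining points by polar angle around p₀.
  3. Walk through sorted points, maintaining a stack; pop the top while the last three entries make a non-left turn (cross product ≤ 0).
  4. Final stack is the convex hull in CCW order: (-9, -10), (-2, -10), (10, 2), (-9, 5).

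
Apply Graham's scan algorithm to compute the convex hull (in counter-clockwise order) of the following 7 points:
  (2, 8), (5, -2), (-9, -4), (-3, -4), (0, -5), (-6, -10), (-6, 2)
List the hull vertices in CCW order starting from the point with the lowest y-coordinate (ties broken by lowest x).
Hull (CCW) = [(-6, -10), (5, -2), (2, 8), (-6, 2), (-9, -4)]

Graham scan procedure:
  1. Find the pivot p₀ = point with lowest y (tie → lowest x): (-6, -10).
  2. Sort the remaining points by polar angle around p₀.
  3. Walk through sorted points, maintaining a stack; pop the top while the last three entries make a non-left turn (cross product ≤ 0).
  4. Final stack is the convex hull in CCW order: (-6, -10), (5, -2), (2, 8), (-6, 2), (-9, -4).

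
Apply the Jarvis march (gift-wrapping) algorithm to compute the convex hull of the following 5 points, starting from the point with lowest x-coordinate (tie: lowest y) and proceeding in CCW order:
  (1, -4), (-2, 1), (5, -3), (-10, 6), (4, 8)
Hull (CCW) = [(-10, 6), (1, -4), (5, -3), (4, 8)]

Jarvis march: at each step, from the current hull vertex p, select the next vertex q as the point such that every other point lies strictly to the left of (or on) the directed line p → q. (Equivalently: for every other point r, the cross product (q − p) × (r − p) ≥ 0.)
Starting point (lowest x, tie lowest y): (-10, 6). Wrap until returning to start. Resulting hull: (-10, 6), (1, -4), (5, -3), (4, 8).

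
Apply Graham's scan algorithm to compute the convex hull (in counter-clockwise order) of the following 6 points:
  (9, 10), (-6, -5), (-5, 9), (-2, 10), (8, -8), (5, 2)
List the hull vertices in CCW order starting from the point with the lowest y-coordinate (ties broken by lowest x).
Hull (CCW) = [(8, -8), (9, 10), (-2, 10), (-5, 9), (-6, -5)]

Graham scan procedure:
  1. Find the pivot p₀ = point with lowest y (tie → lowest x): (8, -8).
  2. Sort the remaining points by polar angle around p₀.
  3. Walk through sorted points, maintaining a stack; pop the top while the last three entries make a non-left turn (cross product ≤ 0).
  4. Final stack is the convex hull in CCW order: (8, -8), (9, 10), (-2, 10), (-5, 9), (-6, -5).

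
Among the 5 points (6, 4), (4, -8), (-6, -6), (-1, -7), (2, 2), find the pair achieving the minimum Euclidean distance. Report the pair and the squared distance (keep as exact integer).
Pair = ((6, 4), (2, 2)); squared distance = 20

Compute all C(5, 2) = 10 pairwise squared distances (x_i − x_j)² + (y_i − y_j)². The minimum is 20, attained by the pair ((6, 4), (2, 2)).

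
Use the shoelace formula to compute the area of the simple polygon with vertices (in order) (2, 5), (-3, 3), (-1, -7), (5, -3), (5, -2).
Area = 117/2

Shoelace formula: Area = (1/2) |Σ_i (x_i · y_{i+1} − x_{i+1} · y_i)| (indices mod n). Compute each cross term:
  (2)(3) − (-3)(5) = 21
  (-3)(-7) − (-1)(3) = 24
  (-1)(-3) − (5)(-7) = 38
  (5)(-2) − (5)(-3) = 5
  (5)(5) − (2)(-2) = 29
Sum = 117, so (signed) Area = 117/2 = 117/2, |Area| = 117/2.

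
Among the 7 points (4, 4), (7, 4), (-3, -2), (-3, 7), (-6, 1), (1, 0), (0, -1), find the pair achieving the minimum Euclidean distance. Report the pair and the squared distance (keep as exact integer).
Pair = ((1, 0), (0, -1)); squared distance = 2

Compute all C(7, 2) = 21 pairwise squared distances (x_i − x_j)² + (y_i − y_j)². The minimum is 2, attained by the pair ((1, 0), (0, -1)).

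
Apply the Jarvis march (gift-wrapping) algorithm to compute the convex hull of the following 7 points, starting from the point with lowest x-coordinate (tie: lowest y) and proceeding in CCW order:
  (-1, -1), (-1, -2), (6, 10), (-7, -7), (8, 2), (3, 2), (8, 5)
Hull (CCW) = [(-7, -7), (8, 2), (8, 5), (6, 10)]

Jarvis march: at each step, from the current hull vertex p, select the next vertex q as the point such that every other point lies strictly to the left of (or on) the directed line p → q. (Equivalently: for every other point r, the cross product (q − p) × (r − p) ≥ 0.)
Starting point (lowest x, tie lowest y): (-7, -7). Wrap until returning to start. Resulting hull: (-7, -7), (8, 2), (8, 5), (6, 10).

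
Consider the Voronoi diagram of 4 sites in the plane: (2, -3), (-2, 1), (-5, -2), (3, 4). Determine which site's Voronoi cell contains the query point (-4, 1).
Nearest site = (-2, 1)

The Voronoi cell of site s contains exactly those query points closer to s than to any other site. Compute squared distances from q = (-4, 1) to each site:
  (-2 − -4)² + (1 − 1)² = 4
  (-5 − -4)² + (-2 − 1)² = 10
  (2 − -4)² + (-3 − 1)² = 52
  (3 − -4)² + (4 − 1)² = 58
Minimum is attained by (-2, 1), so q lies in its Voronoi cell.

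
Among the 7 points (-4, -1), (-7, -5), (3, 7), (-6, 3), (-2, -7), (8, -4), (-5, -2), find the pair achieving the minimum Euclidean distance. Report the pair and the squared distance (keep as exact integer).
Pair = ((-4, -1), (-5, -2)); squared distance = 2

Compute all C(7, 2) = 21 pairwise squared distances (x_i − x_j)² + (y_i − y_j)². The minimum is 2, attained by the pair ((-4, -1), (-5, -2)).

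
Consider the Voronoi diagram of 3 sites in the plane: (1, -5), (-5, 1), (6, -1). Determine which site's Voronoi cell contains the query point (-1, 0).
Nearest site = (-5, 1)

The Voronoi cell of site s contains exactly those query points closer to s than to any other site. Compute squared distances from q = (-1, 0) to each site:
  (-5 − -1)² + (1 − 0)² = 17
  (1 − -1)² + (-5 − 0)² = 29
  (6 − -1)² + (-1 − 0)² = 50
Minimum is attained by (-5, 1), so q lies in its Voronoi cell.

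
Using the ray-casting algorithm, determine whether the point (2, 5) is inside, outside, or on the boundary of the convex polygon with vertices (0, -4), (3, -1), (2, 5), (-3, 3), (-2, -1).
The point (2, 5) lies on the polygon boundary

Boundary check: the query satisfies the collinearity and bounding-box conditions for some polygon edge, so it lies exactly on the boundary.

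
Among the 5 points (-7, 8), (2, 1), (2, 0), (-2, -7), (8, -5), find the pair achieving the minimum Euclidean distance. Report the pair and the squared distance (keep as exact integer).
Pair = ((2, 1), (2, 0)); squared distance = 1

Compute all C(5, 2) = 10 pairwise squared distances (x_i − x_j)² + (y_i − y_j)². The minimum is 1, attained by the pair ((2, 1), (2, 0)).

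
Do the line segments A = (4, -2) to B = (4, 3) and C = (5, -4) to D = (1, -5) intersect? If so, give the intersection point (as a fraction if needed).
No (intersection of containing lines falls outside at least one segment)

Parametrize and solve: t = -9/20, s = 1/4. At least one of these is outside [0, 1], so the segments do not intersect.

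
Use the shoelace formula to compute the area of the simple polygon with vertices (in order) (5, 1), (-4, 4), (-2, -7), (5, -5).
Area = 135/2

Shoelace formula: Area = (1/2) |Σ_i (x_i · y_{i+1} − x_{i+1} · y_i)| (indices mod n). Compute each cross term:
  (5)(4) − (-4)(1) = 24
  (-4)(-7) − (-2)(4) = 36
  (-2)(-5) − (5)(-7) = 45
  (5)(1) − (5)(-5) = 30
Sum = 135, so (signed) Area = 135/2 = 135/2, |Area| = 135/2.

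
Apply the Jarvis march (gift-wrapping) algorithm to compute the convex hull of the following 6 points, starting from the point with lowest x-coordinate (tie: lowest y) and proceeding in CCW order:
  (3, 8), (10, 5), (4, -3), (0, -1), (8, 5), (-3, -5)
Hull (CCW) = [(-3, -5), (4, -3), (10, 5), (3, 8)]

Jarvis march: at each step, from the current hull vertex p, select the next vertex q as the point such that every other point lies strictly to the left of (or on) the directed line p → q. (Equivalently: for every other point r, the cross product (q − p) × (r − p) ≥ 0.)
Starting point (lowest x, tie lowest y): (-3, -5). Wrap until returning to start. Resulting hull: (-3, -5), (4, -3), (10, 5), (3, 8).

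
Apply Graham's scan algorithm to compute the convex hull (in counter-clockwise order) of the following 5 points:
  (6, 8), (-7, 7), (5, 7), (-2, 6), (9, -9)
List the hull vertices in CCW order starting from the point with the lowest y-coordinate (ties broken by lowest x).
Hull (CCW) = [(9, -9), (6, 8), (-7, 7)]

Graham scan procedure:
  1. Find the pivot p₀ = point with lowest y (tie → lowest x): (9, -9).
  2. Sort the remaining points by polar angle around p₀.
  3. Walk through sorted points, maintaining a stack; pop the top while the last three entries make a non-left turn (cross product ≤ 0).
  4. Final stack is the convex hull in CCW order: (9, -9), (6, 8), (-7, 7).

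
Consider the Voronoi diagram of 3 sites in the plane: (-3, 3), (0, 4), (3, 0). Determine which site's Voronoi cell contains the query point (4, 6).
Nearest site = (0, 4)

The Voronoi cell of site s contains exactly those query points closer to s than to any other site. Compute squared distances from q = (4, 6) to each site:
  (0 − 4)² + (4 − 6)² = 20
  (3 − 4)² + (0 − 6)² = 37
  (-3 − 4)² + (3 − 6)² = 58
Minimum is attained by (0, 4), so q lies in its Voronoi cell.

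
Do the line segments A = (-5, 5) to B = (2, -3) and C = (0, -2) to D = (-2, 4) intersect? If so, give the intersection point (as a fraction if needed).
Yes; intersection at (-9/13, 1/13) (t = 8/13 on AB, s = 9/26 on CD)

Parametrize AB as A + t(B − A) = (-5 + 7 t, 5 + -8 t) and CD as C + s(D − C) = (0 + -2 s, -2 + 6 s). Solve the linear system for (t, s). Determinant = -26 ≠ 0, so a unique intersection of the containing lines exists. Solution: t = 8/13, s = 9/26 — both in [0, 1], so the segments cross. Intersection point: (-9/13, 1/13).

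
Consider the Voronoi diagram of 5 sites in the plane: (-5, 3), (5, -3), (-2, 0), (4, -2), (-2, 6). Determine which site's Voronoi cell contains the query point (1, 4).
Nearest site = (-2, 6)

The Voronoi cell of site s contains exactly those query points closer to s than to any other site. Compute squared distances from q = (1, 4) to each site:
  (-2 − 1)² + (6 − 4)² = 13
  (-2 − 1)² + (0 − 4)² = 25
  (-5 − 1)² + (3 − 4)² = 37
  (4 − 1)² + (-2 − 4)² = 45
  (5 − 1)² + (-3 − 4)² = 65
Minimum is attained by (-2, 6), so q lies in its Voronoi cell.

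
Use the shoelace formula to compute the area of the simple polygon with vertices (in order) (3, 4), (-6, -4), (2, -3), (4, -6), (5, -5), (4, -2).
Area = 40

Shoelace formula: Area = (1/2) |Σ_i (x_i · y_{i+1} − x_{i+1} · y_i)| (indices mod n). Compute each cross term:
  (3)(-4) − (-6)(4) = 12
  (-6)(-3) − (2)(-4) = 26
  (2)(-6) − (4)(-3) = 0
  (4)(-5) − (5)(-6) = 10
  (5)(-2) − (4)(-5) = 10
  (4)(4) − (3)(-2) = 22
Sum = 80, so (signed) Area = 80/2 = 40, |Area| = 40.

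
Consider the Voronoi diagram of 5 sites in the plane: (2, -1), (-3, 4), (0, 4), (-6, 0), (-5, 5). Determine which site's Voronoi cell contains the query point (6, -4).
Nearest site = (2, -1)

The Voronoi cell of site s contains exactly those query points closer to s than to any other site. Compute squared distances from q = (6, -4) to each site:
  (2 − 6)² + (-1 − -4)² = 25
  (0 − 6)² + (4 − -4)² = 100
  (-3 − 6)² + (4 − -4)² = 145
  (-6 − 6)² + (0 − -4)² = 160
  (-5 − 6)² + (5 − -4)² = 202
Minimum is attained by (2, -1), so q lies in its Voronoi cell.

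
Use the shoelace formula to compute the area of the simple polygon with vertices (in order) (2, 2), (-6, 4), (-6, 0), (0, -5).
Area = 42

Shoelace formula: Area = (1/2) |Σ_i (x_i · y_{i+1} − x_{i+1} · y_i)| (indices mod n). Compute each cross term:
  (2)(4) − (-6)(2) = 20
  (-6)(0) − (-6)(4) = 24
  (-6)(-5) − (0)(0) = 30
  (0)(2) − (2)(-5) = 10
Sum = 84, so (signed) Area = 84/2 = 42, |Area| = 42.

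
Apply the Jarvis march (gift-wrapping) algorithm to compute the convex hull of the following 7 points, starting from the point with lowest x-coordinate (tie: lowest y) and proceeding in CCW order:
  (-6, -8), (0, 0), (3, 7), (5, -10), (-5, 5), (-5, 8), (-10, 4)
Hull (CCW) = [(-10, 4), (-6, -8), (5, -10), (3, 7), (-5, 8)]

Jarvis march: at each step, from the current hull vertex p, select the next vertex q as the point such that every other point lies strictly to the left of (or on) the directed line p → q. (Equivalently: for every other point r, the cross product (q − p) × (r − p) ≥ 0.)
Starting point (lowest x, tie lowest y): (-10, 4). Wrap until returning to start. Resulting hull: (-10, 4), (-6, -8), (5, -10), (3, 7), (-5, 8).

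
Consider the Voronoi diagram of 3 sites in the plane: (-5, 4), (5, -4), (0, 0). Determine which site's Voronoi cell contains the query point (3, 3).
Nearest site = (0, 0)

The Voronoi cell of site s contains exactly those query points closer to s than to any other site. Compute squared distances from q = (3, 3) to each site:
  (0 − 3)² + (0 − 3)² = 18
  (5 − 3)² + (-4 − 3)² = 53
  (-5 − 3)² + (4 − 3)² = 65
Minimum is attained by (0, 0), so q lies in its Voronoi cell.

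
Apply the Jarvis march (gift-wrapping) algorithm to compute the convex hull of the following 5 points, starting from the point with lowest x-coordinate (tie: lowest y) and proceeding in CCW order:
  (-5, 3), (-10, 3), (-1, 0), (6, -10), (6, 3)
Hull (CCW) = [(-10, 3), (6, -10), (6, 3)]

Jarvis march: at each step, from the current hull vertex p, select the next vertex q as the point such that every other point lies strictly to the left of (or on) the directed line p → q. (Equivalently: for every other point r, the cross product (q − p) × (r − p) ≥ 0.)
Starting point (lowest x, tie lowest y): (-10, 3). Wrap until returning to start. Resulting hull: (-10, 3), (6, -10), (6, 3).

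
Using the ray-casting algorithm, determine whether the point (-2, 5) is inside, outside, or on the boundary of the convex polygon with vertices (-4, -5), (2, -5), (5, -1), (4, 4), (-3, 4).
The point (-2, 5) lies strictly outside the polygon

Cast a horizontal ray to the right from the query point and count how many polygon edges it crosses (each edge strictly once or zero times, handled with the usual half-open convention). 
Parity of crossings → even ⇒ outside.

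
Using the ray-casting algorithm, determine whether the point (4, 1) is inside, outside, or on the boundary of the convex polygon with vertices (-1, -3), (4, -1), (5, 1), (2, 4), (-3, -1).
The point (4, 1) lies strictly inside the polygon

Cast a horizontal ray to the right from the query point and count how many polygon edges it crosses (each edge strictly once or zero times, handled with the usual half-open convention). 
Parity of crossings → odd ⇒ inside.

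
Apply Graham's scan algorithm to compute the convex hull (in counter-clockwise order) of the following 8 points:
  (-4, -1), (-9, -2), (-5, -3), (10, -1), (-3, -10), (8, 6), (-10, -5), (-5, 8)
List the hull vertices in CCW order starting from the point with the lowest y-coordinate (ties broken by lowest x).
Hull (CCW) = [(-3, -10), (10, -1), (8, 6), (-5, 8), (-9, -2), (-10, -5)]

Graham scan procedure:
  1. Find the pivot p₀ = point with lowest y (tie → lowest x): (-3, -10).
  2. Sort the remaining points by polar angle around p₀.
  3. Walk through sorted points, maintaining a stack; pop the top while the last three entries make a non-left turn (cross product ≤ 0).
  4. Final stack is the convex hull in CCW order: (-3, -10), (10, -1), (8, 6), (-5, 8), (-9, -2), (-10, -5).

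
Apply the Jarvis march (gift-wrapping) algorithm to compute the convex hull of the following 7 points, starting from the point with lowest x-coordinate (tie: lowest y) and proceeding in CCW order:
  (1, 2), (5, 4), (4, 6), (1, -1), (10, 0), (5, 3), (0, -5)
Hull (CCW) = [(0, -5), (10, 0), (4, 6), (1, 2)]

Jarvis march: at each step, from the current hull vertex p, select the next vertex q as the point such that every other point lies strictly to the left of (or on) the directed line p → q. (Equivalently: for every other point r, the cross product (q − p) × (r − p) ≥ 0.)
Starting point (lowest x, tie lowest y): (0, -5). Wrap until returning to start. Resulting hull: (0, -5), (10, 0), (4, 6), (1, 2).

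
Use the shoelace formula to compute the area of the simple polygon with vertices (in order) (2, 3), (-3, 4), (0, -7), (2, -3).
Area = 32

Shoelace formula: Area = (1/2) |Σ_i (x_i · y_{i+1} − x_{i+1} · y_i)| (indices mod n). Compute each cross term:
  (2)(4) − (-3)(3) = 17
  (-3)(-7) − (0)(4) = 21
  (0)(-3) − (2)(-7) = 14
  (2)(3) − (2)(-3) = 12
Sum = 64, so (signed) Area = 64/2 = 32, |Area| = 32.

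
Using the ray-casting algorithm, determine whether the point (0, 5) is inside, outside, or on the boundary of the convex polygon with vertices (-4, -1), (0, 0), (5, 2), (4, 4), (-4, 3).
The point (0, 5) lies strictly outside the polygon

Cast a horizontal ray to the right from the query point and count how many polygon edges it crosses (each edge strictly once or zero times, handled with the usual half-open convention). 
Parity of crossings → even ⇒ outside.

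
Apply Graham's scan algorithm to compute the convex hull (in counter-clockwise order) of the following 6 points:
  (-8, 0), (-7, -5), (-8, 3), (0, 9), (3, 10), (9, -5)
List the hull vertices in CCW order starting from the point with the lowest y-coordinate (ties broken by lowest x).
Hull (CCW) = [(-7, -5), (9, -5), (3, 10), (0, 9), (-8, 3), (-8, 0)]

Graham scan procedure:
  1. Find the pivot p₀ = point with lowest y (tie → lowest x): (-7, -5).
  2. Sort the remaining points by polar angle around p₀.
  3. Walk through sorted points, maintaining a stack; pop the top while the last three entries make a non-left turn (cross product ≤ 0).
  4. Final stack is the convex hull in CCW order: (-7, -5), (9, -5), (3, 10), (0, 9), (-8, 3), (-8, 0).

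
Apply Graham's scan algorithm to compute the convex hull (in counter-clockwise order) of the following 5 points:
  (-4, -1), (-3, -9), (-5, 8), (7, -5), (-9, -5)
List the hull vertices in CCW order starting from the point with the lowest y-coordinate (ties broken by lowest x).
Hull (CCW) = [(-3, -9), (7, -5), (-5, 8), (-9, -5)]

Graham scan procedure:
  1. Find the pivot p₀ = point with lowest y (tie → lowest x): (-3, -9).
  2. Sort the remaining points by polar angle around p₀.
  3. Walk through sorted points, maintaining a stack; pop the top while the last three entries make a non-left turn (cross product ≤ 0).
  4. Final stack is the convex hull in CCW order: (-3, -9), (7, -5), (-5, 8), (-9, -5).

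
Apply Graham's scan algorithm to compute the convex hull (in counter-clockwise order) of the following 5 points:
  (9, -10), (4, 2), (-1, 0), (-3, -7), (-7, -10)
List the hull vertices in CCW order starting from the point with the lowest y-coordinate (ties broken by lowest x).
Hull (CCW) = [(-7, -10), (9, -10), (4, 2), (-1, 0)]

Graham scan procedure:
  1. Find the pivot p₀ = point with lowest y (tie → lowest x): (-7, -10).
  2. Sort the remaining points by polar angle around p₀.
  3. Walk through sorted points, maintaining a stack; pop the top while the last three entries make a non-left turn (cross product ≤ 0).
  4. Final stack is the convex hull in CCW order: (-7, -10), (9, -10), (4, 2), (-1, 0).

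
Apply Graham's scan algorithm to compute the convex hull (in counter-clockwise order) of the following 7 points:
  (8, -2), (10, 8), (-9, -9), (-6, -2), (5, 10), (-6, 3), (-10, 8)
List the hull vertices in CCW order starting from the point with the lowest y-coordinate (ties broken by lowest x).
Hull (CCW) = [(-9, -9), (8, -2), (10, 8), (5, 10), (-10, 8)]

Graham scan procedure:
  1. Find the pivot p₀ = point with lowest y (tie → lowest x): (-9, -9).
  2. Sort the remaining points by polar angle around p₀.
  3. Walk through sorted points, maintaining a stack; pop the top while the last three entries make a non-left turn (cross product ≤ 0).
  4. Final stack is the convex hull in CCW order: (-9, -9), (8, -2), (10, 8), (5, 10), (-10, 8).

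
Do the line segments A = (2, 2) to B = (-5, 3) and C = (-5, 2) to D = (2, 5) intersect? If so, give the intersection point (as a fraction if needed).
Yes; intersection at (-13/4, 11/4) (t = 3/4 on AB, s = 1/4 on CD)

Parametrize AB as A + t(B − A) = (2 + -7 t, 2 + 1 t) and CD as C + s(D − C) = (-5 + 7 s, 2 + 3 s). Solve the linear system for (t, s). Determinant = 28 ≠ 0, so a unique intersection of the containing lines exists. Solution: t = 3/4, s = 1/4 — both in [0, 1], so the segments cross. Intersection point: (-13/4, 11/4).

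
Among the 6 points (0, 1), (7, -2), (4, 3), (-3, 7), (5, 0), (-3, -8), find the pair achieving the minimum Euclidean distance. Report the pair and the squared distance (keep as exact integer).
Pair = ((7, -2), (5, 0)); squared distance = 8

Compute all C(6, 2) = 15 pairwise squared distances (x_i − x_j)² + (y_i − y_j)². The minimum is 8, attained by the pair ((7, -2), (5, 0)).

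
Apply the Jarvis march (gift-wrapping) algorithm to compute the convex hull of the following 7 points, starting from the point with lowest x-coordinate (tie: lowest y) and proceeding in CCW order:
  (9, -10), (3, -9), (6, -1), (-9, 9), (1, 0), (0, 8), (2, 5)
Hull (CCW) = [(-9, 9), (3, -9), (9, -10), (6, -1), (0, 8)]

Jarvis march: at each step, from the current hull vertex p, select the next vertex q as the point such that every other point lies strictly to the left of (or on) the directed line p → q. (Equivalently: for every other point r, the cross product (q − p) × (r − p) ≥ 0.)
Starting point (lowest x, tie lowest y): (-9, 9). Wrap until returning to start. Resulting hull: (-9, 9), (3, -9), (9, -10), (6, -1), (0, 8).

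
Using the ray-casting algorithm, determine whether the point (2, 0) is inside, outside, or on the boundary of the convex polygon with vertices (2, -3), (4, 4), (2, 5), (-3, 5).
The point (2, 0) lies strictly inside the polygon

Cast a horizontal ray to the right from the query point and count how many polygon edges it crosses (each edge strictly once or zero times, handled with the usual half-open convention). 
Parity of crossings → odd ⇒ inside.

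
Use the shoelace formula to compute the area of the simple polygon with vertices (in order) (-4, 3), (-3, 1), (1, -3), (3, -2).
Area = 21/2

Shoelace formula: Area = (1/2) |Σ_i (x_i · y_{i+1} − x_{i+1} · y_i)| (indices mod n). Compute each cross term:
  (-4)(1) − (-3)(3) = 5
  (-3)(-3) − (1)(1) = 8
  (1)(-2) − (3)(-3) = 7
  (3)(3) − (-4)(-2) = 1
Sum = 21, so (signed) Area = 21/2 = 21/2, |Area| = 21/2.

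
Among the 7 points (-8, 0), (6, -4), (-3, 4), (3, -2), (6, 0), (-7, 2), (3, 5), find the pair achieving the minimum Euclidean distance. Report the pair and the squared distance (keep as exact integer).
Pair = ((-8, 0), (-7, 2)); squared distance = 5

Compute all C(7, 2) = 21 pairwise squared distances (x_i − x_j)² + (y_i − y_j)². The minimum is 5, attained by the pair ((-8, 0), (-7, 2)).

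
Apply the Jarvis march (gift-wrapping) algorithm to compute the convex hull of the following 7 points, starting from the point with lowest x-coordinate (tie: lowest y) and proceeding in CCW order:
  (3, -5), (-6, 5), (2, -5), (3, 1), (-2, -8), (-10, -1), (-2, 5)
Hull (CCW) = [(-10, -1), (-2, -8), (3, -5), (3, 1), (-2, 5), (-6, 5)]

Jarvis march: at each step, from the current hull vertex p, select the next vertex q as the point such that every other point lies strictly to the left of (or on) the directed line p → q. (Equivalently: for every other point r, the cross product (q − p) × (r − p) ≥ 0.)
Starting point (lowest x, tie lowest y): (-10, -1). Wrap until returning to start. Resulting hull: (-10, -1), (-2, -8), (3, -5), (3, 1), (-2, 5), (-6, 5).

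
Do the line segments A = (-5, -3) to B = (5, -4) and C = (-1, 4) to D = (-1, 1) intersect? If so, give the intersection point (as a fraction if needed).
No (intersection of containing lines falls outside at least one segment)

Parametrize and solve: t = 2/5, s = 37/15. At least one of these is outside [0, 1], so the segments do not intersect.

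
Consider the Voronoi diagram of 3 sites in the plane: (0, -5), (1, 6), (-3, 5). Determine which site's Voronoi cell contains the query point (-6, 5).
Nearest site = (-3, 5)

The Voronoi cell of site s contains exactly those query points closer to s than to any other site. Compute squared distances from q = (-6, 5) to each site:
  (-3 − -6)² + (5 − 5)² = 9
  (1 − -6)² + (6 − 5)² = 50
  (0 − -6)² + (-5 − 5)² = 136
Minimum is attained by (-3, 5), so q lies in its Voronoi cell.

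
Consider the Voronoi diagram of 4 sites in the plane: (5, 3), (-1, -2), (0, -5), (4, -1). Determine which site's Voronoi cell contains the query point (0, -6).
Nearest site = (0, -5)

The Voronoi cell of site s contains exactly those query points closer to s than to any other site. Compute squared distances from q = (0, -6) to each site:
  (0 − 0)² + (-5 − -6)² = 1
  (-1 − 0)² + (-2 − -6)² = 17
  (4 − 0)² + (-1 − -6)² = 41
  (5 − 0)² + (3 − -6)² = 106
Minimum is attained by (0, -5), so q lies in its Voronoi cell.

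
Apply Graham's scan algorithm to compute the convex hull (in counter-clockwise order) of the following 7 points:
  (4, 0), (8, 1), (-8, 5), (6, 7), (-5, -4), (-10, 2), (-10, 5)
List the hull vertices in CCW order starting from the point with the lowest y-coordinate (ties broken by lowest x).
Hull (CCW) = [(-5, -4), (8, 1), (6, 7), (-10, 5), (-10, 2)]

Graham scan procedure:
  1. Find the pivot p₀ = point with lowest y (tie → lowest x): (-5, -4).
  2. Sort the remaining points by polar angle around p₀.
  3. Walk through sorted points, maintaining a stack; pop the top while the last three entries make a non-left turn (cross product ≤ 0).
  4. Final stack is the convex hull in CCW order: (-5, -4), (8, 1), (6, 7), (-10, 5), (-10, 2).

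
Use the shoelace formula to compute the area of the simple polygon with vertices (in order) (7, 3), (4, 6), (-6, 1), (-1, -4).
Area = 60

Shoelace formula: Area = (1/2) |Σ_i (x_i · y_{i+1} − x_{i+1} · y_i)| (indices mod n). Compute each cross term:
  (7)(6) − (4)(3) = 30
  (4)(1) − (-6)(6) = 40
  (-6)(-4) − (-1)(1) = 25
  (-1)(3) − (7)(-4) = 25
Sum = 120, so (signed) Area = 120/2 = 60, |Area| = 60.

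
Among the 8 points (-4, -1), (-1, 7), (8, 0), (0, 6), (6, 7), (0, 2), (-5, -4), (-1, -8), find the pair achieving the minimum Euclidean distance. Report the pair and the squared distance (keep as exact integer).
Pair = ((-1, 7), (0, 6)); squared distance = 2

Compute all C(8, 2) = 28 pairwise squared distances (x_i − x_j)² + (y_i − y_j)². The minimum is 2, attained by the pair ((-1, 7), (0, 6)).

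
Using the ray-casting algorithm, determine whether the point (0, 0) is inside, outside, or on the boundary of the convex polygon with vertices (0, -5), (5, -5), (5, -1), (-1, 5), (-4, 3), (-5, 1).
The point (0, 0) lies strictly inside the polygon

Cast a horizontal ray to the right from the query point and count how many polygon edges it crosses (each edge strictly once or zero times, handled with the usual half-open convention). 
Parity of crossings → odd ⇒ inside.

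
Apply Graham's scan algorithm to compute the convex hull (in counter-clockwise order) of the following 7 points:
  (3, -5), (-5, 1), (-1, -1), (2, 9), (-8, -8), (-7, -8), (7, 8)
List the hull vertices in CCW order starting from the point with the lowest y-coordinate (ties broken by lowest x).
Hull (CCW) = [(-8, -8), (-7, -8), (3, -5), (7, 8), (2, 9), (-5, 1)]

Graham scan procedure:
  1. Find the pivot p₀ = point with lowest y (tie → lowest x): (-8, -8).
  2. Sort the remaining points by polar angle around p₀.
  3. Walk through sorted points, maintaining a stack; pop the top while the last three entries make a non-left turn (cross product ≤ 0).
  4. Final stack is the convex hull in CCW order: (-8, -8), (-7, -8), (3, -5), (7, 8), (2, 9), (-5, 1).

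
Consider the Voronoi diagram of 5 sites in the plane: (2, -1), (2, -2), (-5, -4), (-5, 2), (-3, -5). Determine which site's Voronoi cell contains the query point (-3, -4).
Nearest site = (-3, -5)

The Voronoi cell of site s contains exactly those query points closer to s than to any other site. Compute squared distances from q = (-3, -4) to each site:
  (-3 − -3)² + (-5 − -4)² = 1
  (-5 − -3)² + (-4 − -4)² = 4
  (2 − -3)² + (-2 − -4)² = 29
  (2 − -3)² + (-1 − -4)² = 34
  (-5 − -3)² + (2 − -4)² = 40
Minimum is attained by (-3, -5), so q lies in its Voronoi cell.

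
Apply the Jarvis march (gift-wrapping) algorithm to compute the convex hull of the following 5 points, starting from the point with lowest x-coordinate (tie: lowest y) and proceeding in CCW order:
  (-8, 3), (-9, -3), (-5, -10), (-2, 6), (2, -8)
Hull (CCW) = [(-9, -3), (-5, -10), (2, -8), (-2, 6), (-8, 3)]

Jarvis march: at each step, from the current hull vertex p, select the next vertex q as the point such that every other point lies strictly to the left of (or on) the directed line p → q. (Equivalently: for every other point r, the cross product (q − p) × (r − p) ≥ 0.)
Starting point (lowest x, tie lowest y): (-9, -3). Wrap until returning to start. Resulting hull: (-9, -3), (-5, -10), (2, -8), (-2, 6), (-8, 3).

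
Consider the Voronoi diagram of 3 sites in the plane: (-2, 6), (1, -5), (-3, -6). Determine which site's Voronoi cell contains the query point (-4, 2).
Nearest site = (-2, 6)

The Voronoi cell of site s contains exactly those query points closer to s than to any other site. Compute squared distances from q = (-4, 2) to each site:
  (-2 − -4)² + (6 − 2)² = 20
  (-3 − -4)² + (-6 − 2)² = 65
  (1 − -4)² + (-5 − 2)² = 74
Minimum is attained by (-2, 6), so q lies in its Voronoi cell.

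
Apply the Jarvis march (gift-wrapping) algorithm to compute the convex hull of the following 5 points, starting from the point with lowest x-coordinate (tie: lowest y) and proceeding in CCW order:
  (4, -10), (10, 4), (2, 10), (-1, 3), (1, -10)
Hull (CCW) = [(-1, 3), (1, -10), (4, -10), (10, 4), (2, 10)]

Jarvis march: at each step, from the current hull vertex p, select the next vertex q as the point such that every other point lies strictly to the left of (or on) the directed line p → q. (Equivalently: for every other point r, the cross product (q − p) × (r − p) ≥ 0.)
Starting point (lowest x, tie lowest y): (-1, 3). Wrap until returning to start. Resulting hull: (-1, 3), (1, -10), (4, -10), (10, 4), (2, 10).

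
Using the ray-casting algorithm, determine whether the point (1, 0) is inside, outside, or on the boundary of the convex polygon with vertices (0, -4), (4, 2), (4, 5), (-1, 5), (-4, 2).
The point (1, 0) lies strictly inside the polygon

Cast a horizontal ray to the right from the query point and count how many polygon edges it crosses (each edge strictly once or zero times, handled with the usual half-open convention). 
Parity of crossings → odd ⇒ inside.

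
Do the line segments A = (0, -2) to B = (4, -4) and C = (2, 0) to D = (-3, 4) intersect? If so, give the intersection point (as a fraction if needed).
No (intersection of containing lines falls outside at least one segment)

Parametrize and solve: t = 3, s = -2. At least one of these is outside [0, 1], so the segments do not intersect.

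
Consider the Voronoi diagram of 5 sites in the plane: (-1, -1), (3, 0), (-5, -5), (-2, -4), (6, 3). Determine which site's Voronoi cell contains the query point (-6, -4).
Nearest site = (-5, -5)

The Voronoi cell of site s contains exactly those query points closer to s than to any other site. Compute squared distances from q = (-6, -4) to each site:
  (-5 − -6)² + (-5 − -4)² = 2
  (-2 − -6)² + (-4 − -4)² = 16
  (-1 − -6)² + (-1 − -4)² = 34
  (3 − -6)² + (0 − -4)² = 97
  (6 − -6)² + (3 − -4)² = 193
Minimum is attained by (-5, -5), so q lies in its Voronoi cell.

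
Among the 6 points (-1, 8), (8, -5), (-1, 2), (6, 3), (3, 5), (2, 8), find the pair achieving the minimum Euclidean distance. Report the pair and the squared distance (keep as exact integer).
Pair = ((-1, 8), (2, 8)); squared distance = 9

Compute all C(6, 2) = 15 pairwise squared distances (x_i − x_j)² + (y_i − y_j)². The minimum is 9, attained by the pair ((-1, 8), (2, 8)).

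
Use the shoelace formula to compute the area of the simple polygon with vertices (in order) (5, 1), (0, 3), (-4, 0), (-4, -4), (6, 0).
Area = 73/2

Shoelace formula: Area = (1/2) |Σ_i (x_i · y_{i+1} − x_{i+1} · y_i)| (indices mod n). Compute each cross term:
  (5)(3) − (0)(1) = 15
  (0)(0) − (-4)(3) = 12
  (-4)(-4) − (-4)(0) = 16
  (-4)(0) − (6)(-4) = 24
  (6)(1) − (5)(0) = 6
Sum = 73, so (signed) Area = 73/2 = 73/2, |Area| = 73/2.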